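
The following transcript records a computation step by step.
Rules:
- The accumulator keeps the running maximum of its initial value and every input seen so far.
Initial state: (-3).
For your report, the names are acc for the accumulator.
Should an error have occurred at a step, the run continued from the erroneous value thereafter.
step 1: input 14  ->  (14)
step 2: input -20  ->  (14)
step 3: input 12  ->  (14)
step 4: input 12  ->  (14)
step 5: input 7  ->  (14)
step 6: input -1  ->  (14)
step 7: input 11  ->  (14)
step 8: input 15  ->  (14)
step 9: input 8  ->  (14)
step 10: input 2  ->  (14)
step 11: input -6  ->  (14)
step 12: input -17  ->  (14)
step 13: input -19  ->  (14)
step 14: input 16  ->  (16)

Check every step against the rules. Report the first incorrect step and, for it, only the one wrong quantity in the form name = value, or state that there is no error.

step 8, acc = 15

1. acc = max(-3, 14) = 14 (matches)
2. acc = max(14, -20) = 14 (confirmed correct)
3. acc = max(14, 12) = 14 (in agreement)
4. acc = max(14, 12) = 14 (matches)
5. acc = max(14, 7) = 14 (confirmed correct)
6. acc = max(14, -1) = 14 (confirmed correct)
7. acc = max(14, 11) = 14 (in agreement)
8. acc = max(14, 15) = 15 (this is not what the transcript shows)
Conclusion: step 8 carries the first error; the entry should be acc = 15.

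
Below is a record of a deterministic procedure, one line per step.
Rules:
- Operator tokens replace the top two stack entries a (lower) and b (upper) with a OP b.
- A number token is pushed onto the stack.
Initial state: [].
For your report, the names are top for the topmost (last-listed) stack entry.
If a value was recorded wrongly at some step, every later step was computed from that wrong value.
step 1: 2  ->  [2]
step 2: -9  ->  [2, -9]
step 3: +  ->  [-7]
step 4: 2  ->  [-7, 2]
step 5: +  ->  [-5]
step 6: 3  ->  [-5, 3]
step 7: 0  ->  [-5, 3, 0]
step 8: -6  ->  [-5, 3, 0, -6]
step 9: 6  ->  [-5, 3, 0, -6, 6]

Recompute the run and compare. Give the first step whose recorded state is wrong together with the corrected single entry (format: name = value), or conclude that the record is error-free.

no error

Recomputing the run from the initial state:
step 1: [2]
step 2: [2, -9]
step 3: [-7]
step 4: [-7, 2]
step 5: [-5]
step 6: [-5, 3]
step 7: [-5, 3, 0]
step 8: [-5, 3, 0, -6]
step 9: [-5, 3, 0, -6, 6]
This matches the record at every step.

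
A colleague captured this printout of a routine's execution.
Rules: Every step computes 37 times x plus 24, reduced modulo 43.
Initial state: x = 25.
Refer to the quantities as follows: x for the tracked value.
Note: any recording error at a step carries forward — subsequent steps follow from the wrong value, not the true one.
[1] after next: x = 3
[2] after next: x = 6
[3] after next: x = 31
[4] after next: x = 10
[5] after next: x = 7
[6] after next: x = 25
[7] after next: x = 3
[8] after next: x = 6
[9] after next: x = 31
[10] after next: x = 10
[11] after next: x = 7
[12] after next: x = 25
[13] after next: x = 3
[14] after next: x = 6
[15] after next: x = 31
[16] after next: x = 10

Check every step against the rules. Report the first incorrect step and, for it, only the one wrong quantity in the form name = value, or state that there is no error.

no error

step 1: x = (37*25 + 24) mod 43 = 3 -> same as recorded
step 2: x = (37*3 + 24) mod 43 = 6 -> same as recorded
step 3: x = (37*6 + 24) mod 43 = 31 -> same as recorded
step 4: x = (37*31 + 24) mod 43 = 10 -> consistent with the printout
step 5: x = (37*10 + 24) mod 43 = 7 -> no discrepancy
step 6: x = (37*7 + 24) mod 43 = 25 -> checks out
step 7: x = (37*25 + 24) mod 43 = 3 -> verified
step 8: x = (37*3 + 24) mod 43 = 6 -> confirmed correct
step 9: x = (37*6 + 24) mod 43 = 31 -> agrees with the printout
step 10: x = (37*31 + 24) mod 43 = 10 -> exactly as logged
step 11: x = (37*10 + 24) mod 43 = 7 -> matches
step 12: x = (37*7 + 24) mod 43 = 25 -> verified
step 13: x = (37*25 + 24) mod 43 = 3 -> same as recorded
step 14: x = (37*3 + 24) mod 43 = 6 -> matches
step 15: x = (37*6 + 24) mod 43 = 31 -> no discrepancy
step 16: x = (37*31 + 24) mod 43 = 10 -> no discrepancy
All entries verified; no error found.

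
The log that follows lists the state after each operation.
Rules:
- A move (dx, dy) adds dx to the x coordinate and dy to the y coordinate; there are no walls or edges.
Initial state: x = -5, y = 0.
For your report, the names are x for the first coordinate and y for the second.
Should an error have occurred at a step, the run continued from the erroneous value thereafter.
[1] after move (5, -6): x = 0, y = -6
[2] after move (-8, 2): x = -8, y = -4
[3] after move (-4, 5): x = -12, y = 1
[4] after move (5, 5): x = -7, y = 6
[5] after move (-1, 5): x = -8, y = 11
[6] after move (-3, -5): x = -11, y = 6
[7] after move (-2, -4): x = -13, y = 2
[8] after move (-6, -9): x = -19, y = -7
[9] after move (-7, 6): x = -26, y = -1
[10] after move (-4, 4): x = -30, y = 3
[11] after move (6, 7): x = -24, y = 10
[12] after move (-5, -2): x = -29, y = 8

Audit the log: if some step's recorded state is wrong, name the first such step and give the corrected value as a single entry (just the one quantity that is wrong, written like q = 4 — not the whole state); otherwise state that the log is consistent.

no error

step 1: x = -5 + (5) = 0, y = 0 + (-6) = -6 -> exactly as logged
step 2: x = 0 + (-8) = -8, y = -6 + (2) = -4 -> verified
step 3: x = -8 + (-4) = -12, y = -4 + (5) = 1 -> checks out
step 4: x = -12 + (5) = -7, y = 1 + (5) = 6 -> confirmed correct
step 5: x = -7 + (-1) = -8, y = 6 + (5) = 11 -> verified
step 6: x = -8 + (-3) = -11, y = 11 + (-5) = 6 -> same as recorded
step 7: x = -11 + (-2) = -13, y = 6 + (-4) = 2 -> checks out
step 8: x = -13 + (-6) = -19, y = 2 + (-9) = -7 -> checks out
step 9: x = -19 + (-7) = -26, y = -7 + (6) = -1 -> matches
step 10: x = -26 + (-4) = -30, y = -1 + (4) = 3 -> confirmed correct
step 11: x = -30 + (6) = -24, y = 3 + (7) = 10 -> same as recorded
step 12: x = -24 + (-5) = -29, y = 10 + (-2) = 8 -> checks out
Every step is consistent.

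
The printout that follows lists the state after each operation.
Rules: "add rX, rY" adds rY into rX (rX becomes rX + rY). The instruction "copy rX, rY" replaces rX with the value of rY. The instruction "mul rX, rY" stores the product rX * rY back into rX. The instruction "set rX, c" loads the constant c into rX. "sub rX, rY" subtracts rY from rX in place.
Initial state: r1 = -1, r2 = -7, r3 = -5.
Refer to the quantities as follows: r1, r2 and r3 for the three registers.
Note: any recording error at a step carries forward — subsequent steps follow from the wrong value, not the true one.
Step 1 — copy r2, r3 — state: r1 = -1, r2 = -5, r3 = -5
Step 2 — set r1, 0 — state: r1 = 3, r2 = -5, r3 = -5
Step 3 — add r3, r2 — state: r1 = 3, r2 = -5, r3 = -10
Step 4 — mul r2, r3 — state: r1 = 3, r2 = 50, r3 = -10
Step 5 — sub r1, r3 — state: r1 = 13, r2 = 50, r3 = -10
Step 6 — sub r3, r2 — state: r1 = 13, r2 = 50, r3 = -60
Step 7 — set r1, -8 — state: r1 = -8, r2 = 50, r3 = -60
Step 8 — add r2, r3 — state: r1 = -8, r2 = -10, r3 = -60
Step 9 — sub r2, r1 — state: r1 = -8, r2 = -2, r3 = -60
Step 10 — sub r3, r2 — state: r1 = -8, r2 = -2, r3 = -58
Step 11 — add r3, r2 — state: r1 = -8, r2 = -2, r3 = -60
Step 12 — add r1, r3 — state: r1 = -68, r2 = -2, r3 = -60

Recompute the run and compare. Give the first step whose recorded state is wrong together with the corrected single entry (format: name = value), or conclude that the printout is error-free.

Step 1: r2 = -5 — no discrepancy.
Step 2: r1 = 0 — the printout disagrees here.
Conclusion: step 2 carries the first error; the entry should be r1 = 0.

step 2, r1 = 0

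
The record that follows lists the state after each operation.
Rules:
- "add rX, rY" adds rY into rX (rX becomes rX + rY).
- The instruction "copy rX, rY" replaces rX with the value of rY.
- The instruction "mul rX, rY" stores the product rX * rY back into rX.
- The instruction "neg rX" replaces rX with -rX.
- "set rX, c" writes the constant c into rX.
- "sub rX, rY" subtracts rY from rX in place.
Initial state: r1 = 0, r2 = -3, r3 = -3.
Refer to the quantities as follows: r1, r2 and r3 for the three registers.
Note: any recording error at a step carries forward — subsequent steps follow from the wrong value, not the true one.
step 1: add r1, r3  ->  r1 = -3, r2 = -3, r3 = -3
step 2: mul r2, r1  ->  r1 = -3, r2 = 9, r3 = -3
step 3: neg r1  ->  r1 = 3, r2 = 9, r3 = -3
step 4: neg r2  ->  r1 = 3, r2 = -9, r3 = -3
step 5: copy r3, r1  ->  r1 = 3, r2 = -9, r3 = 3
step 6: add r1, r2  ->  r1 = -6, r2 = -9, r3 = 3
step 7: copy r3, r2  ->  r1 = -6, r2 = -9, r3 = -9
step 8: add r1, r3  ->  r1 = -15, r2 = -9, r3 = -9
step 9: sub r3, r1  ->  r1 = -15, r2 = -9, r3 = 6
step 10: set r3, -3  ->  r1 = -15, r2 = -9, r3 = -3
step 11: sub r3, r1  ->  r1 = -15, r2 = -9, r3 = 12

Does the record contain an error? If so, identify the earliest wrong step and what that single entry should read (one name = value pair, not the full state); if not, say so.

no error

1. r1 = 0 + -3 = -3 (matches)
2. r2 = -3 * -3 = 9 (matches)
3. r1 = -(-3) = 3 (consistent with the record)
4. r2 = -(9) = -9 (no discrepancy)
5. r3 = 3 (consistent with the record)
6. r1 = 3 + -9 = -6 (consistent with the record)
7. r3 = -9 (same as recorded)
8. r1 = -6 + -9 = -15 (no discrepancy)
9. r3 = -9 - -15 = 6 (consistent with the record)
10. r3 = -3 (matches)
11. r3 = -3 - -15 = 12 (in agreement)
All steps check out; nothing to correct.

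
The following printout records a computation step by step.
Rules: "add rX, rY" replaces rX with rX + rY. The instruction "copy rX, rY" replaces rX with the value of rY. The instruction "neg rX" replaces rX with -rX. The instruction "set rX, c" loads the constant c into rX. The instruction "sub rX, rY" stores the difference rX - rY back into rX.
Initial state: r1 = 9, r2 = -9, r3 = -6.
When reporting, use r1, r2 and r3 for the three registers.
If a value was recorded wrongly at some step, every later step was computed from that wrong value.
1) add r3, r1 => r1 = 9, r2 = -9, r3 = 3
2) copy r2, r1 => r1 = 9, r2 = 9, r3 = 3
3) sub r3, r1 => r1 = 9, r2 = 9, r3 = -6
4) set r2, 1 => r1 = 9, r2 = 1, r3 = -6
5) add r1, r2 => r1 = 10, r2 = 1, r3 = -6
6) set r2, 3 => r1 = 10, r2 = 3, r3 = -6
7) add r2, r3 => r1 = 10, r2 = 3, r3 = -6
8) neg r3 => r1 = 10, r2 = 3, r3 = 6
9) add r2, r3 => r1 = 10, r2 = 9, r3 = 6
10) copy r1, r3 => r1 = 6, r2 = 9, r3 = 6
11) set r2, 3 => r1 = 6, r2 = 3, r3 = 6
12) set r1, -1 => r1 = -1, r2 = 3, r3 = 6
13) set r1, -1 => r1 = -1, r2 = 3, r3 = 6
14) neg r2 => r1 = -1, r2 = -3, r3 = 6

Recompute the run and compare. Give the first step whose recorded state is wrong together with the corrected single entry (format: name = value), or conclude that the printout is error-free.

Step 1: r3 = -6 + 9 = 3 — matches.
Step 2: r2 = 9 — no discrepancy.
Step 3: r3 = 3 - 9 = -6 — confirmed correct.
Step 4: r2 = 1 — agrees with the printout.
Step 5: r1 = 9 + 1 = 10 — consistent with the printout.
Step 6: r2 = 3 — in agreement.
Step 7: r2 = 3 + -6 = -3 — not what was recorded.
The earliest wrong entry is at step 7: it should read r2 = -3.

step 7, r2 = -3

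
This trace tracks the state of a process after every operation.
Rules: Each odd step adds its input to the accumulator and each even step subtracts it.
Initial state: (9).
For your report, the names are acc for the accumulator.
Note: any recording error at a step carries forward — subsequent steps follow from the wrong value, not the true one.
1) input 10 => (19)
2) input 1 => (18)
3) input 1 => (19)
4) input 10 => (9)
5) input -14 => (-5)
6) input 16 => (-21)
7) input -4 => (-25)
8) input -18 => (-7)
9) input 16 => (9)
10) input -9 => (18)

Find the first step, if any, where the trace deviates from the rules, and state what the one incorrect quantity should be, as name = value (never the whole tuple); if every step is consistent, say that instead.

no error

step 1: acc = 9 + 10 = 19 -> same as recorded
step 2: acc = 19 - 1 = 18 -> verified
step 3: acc = 18 + 1 = 19 -> agrees with the trace
step 4: acc = 19 - 10 = 9 -> checks out
step 5: acc = 9 + -14 = -5 -> checks out
step 6: acc = -5 - 16 = -21 -> exactly as logged
step 7: acc = -21 + -4 = -25 -> in agreement
step 8: acc = -25 - -18 = -7 -> confirmed correct
step 9: acc = -7 + 16 = 9 -> confirmed correct
step 10: acc = 9 - -9 = 18 -> same as recorded
Every step is consistent.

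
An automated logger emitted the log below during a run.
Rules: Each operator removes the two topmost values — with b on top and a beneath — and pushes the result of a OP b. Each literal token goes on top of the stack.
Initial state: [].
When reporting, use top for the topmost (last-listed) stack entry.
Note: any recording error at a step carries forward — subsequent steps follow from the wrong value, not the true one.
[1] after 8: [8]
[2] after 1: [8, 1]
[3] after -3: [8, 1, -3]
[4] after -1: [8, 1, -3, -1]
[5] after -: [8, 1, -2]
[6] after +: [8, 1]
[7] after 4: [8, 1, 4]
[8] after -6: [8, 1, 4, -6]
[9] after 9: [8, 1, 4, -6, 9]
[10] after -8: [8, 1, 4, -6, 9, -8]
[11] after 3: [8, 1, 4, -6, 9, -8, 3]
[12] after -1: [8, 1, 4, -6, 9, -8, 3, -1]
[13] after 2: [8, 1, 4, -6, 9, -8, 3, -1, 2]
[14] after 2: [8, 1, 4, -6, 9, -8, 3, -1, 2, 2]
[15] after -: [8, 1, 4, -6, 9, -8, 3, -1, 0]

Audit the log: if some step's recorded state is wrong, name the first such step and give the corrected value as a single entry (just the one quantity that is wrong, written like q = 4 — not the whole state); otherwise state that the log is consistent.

Recomputing the run from the initial state:
step 1: [8]
step 2: [8, 1]
step 3: [8, 1, -3]
step 4: [8, 1, -3, -1]
step 5: [8, 1, -2]
step 6: [8, -1]
step 7: [8, -1, 4]
step 8: [8, -1, 4, -6]
step 9: [8, -1, 4, -6, 9]
step 10: [8, -1, 4, -6, 9, -8]
step 11: [8, -1, 4, -6, 9, -8, 3]
step 12: [8, -1, 4, -6, 9, -8, 3, -1]
step 13: [8, -1, 4, -6, 9, -8, 3, -1, 2]
step 14: [8, -1, 4, -6, 9, -8, 3, -1, 2, 2]
step 15: [8, -1, 4, -6, 9, -8, 3, -1, 0]
The first disagreement with the log is at step 6, where the value should be top = -1.

step 6, top = -1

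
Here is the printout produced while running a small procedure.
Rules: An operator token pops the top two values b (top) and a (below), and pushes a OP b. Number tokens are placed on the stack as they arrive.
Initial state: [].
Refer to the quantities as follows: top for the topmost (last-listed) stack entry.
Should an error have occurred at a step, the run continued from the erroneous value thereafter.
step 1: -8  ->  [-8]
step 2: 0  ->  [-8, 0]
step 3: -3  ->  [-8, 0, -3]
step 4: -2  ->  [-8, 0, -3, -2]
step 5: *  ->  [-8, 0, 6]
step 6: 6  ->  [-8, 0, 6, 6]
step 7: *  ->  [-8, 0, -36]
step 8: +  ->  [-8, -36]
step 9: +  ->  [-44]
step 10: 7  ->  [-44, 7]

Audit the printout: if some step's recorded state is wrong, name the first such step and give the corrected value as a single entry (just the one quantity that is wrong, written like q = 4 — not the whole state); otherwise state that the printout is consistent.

Recomputing the run from the initial state:
step 1: [-8]
step 2: [-8, 0]
step 3: [-8, 0, -3]
step 4: [-8, 0, -3, -2]
step 5: [-8, 0, 6]
step 6: [-8, 0, 6, 6]
step 7: [-8, 0, 36]
step 8: [-8, 36]
step 9: [28]
step 10: [28, 7]
The first disagreement with the printout is at step 7, where the value should be top = 36.

step 7, top = 36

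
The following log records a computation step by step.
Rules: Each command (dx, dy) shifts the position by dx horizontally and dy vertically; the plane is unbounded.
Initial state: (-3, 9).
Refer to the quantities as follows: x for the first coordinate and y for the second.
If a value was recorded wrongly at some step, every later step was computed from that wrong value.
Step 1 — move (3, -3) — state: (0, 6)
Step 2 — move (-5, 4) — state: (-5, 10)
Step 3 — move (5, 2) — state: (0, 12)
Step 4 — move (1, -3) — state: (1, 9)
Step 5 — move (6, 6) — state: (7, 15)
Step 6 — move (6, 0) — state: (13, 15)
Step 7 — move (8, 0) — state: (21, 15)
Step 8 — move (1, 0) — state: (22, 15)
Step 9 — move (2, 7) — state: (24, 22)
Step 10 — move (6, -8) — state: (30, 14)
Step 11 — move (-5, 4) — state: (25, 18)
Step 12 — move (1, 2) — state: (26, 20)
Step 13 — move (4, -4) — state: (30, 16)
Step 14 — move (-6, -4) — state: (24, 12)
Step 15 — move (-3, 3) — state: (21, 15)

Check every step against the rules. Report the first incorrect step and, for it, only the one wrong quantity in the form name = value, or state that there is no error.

Step 1: x = -3 + (3) = 0, y = 9 + (-3) = 6 — in agreement.
Step 2: x = 0 + (-5) = -5, y = 6 + (4) = 10 — exactly as logged.
Step 3: x = -5 + (5) = 0, y = 10 + (2) = 12 — verified.
Step 4: x = 0 + (1) = 1, y = 12 + (-3) = 9 — verified.
Step 5: x = 1 + (6) = 7, y = 9 + (6) = 15 — verified.
Step 6: x = 7 + (6) = 13, y = 15 + (0) = 15 — same as recorded.
Step 7: x = 13 + (8) = 21, y = 15 + (0) = 15 — agrees with the log.
Step 8: x = 21 + (1) = 22, y = 15 + (0) = 15 — matches.
Step 9: x = 22 + (2) = 24, y = 15 + (7) = 22 — exactly as logged.
Step 10: x = 24 + (6) = 30, y = 22 + (-8) = 14 — checks out.
Step 11: x = 30 + (-5) = 25, y = 14 + (4) = 18 — checks out.
Step 12: x = 25 + (1) = 26, y = 18 + (2) = 20 — confirmed correct.
Step 13: x = 26 + (4) = 30, y = 20 + (-4) = 16 — same as recorded.
Step 14: x = 30 + (-6) = 24, y = 16 + (-4) = 12 — in agreement.
Step 15: x = 24 + (-3) = 21, y = 12 + (3) = 15 — in agreement.
All steps check out; nothing to correct.

no error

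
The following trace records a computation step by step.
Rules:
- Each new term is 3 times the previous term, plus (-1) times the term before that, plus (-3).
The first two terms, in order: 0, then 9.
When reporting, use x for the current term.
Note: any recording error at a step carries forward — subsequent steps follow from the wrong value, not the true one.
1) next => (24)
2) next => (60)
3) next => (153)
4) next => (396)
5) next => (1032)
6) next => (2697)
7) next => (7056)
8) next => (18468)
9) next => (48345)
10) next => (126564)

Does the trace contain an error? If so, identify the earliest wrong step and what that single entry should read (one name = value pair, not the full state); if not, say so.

Recomputing the run from the initial state:
step 1: x = 24
step 2: x = 60
step 3: x = 153
step 4: x = 396
step 5: x = 1032
step 6: x = 2697
step 7: x = 7056
step 8: x = 18468
step 9: x = 48345
step 10: x = 126564
This matches the trace at every step.

no error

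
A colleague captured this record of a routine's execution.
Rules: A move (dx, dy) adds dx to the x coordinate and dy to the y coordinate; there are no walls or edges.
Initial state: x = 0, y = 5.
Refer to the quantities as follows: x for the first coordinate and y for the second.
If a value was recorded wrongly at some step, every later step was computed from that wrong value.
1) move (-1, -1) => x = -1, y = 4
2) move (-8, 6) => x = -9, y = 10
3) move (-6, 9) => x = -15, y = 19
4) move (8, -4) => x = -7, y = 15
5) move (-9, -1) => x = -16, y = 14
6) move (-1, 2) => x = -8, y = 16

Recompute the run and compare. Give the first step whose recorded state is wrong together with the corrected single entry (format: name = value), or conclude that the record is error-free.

Step 1: x = 0 + (-1) = -1, y = 5 + (-1) = 4 — matches.
Step 2: x = -1 + (-8) = -9, y = 4 + (6) = 10 — confirmed correct.
Step 3: x = -9 + (-6) = -15, y = 10 + (9) = 19 — matches.
Step 4: x = -15 + (8) = -7, y = 19 + (-4) = 15 — agrees with the record.
Step 5: x = -7 + (-9) = -16, y = 15 + (-1) = 14 — checks out.
Step 6: x = -16 + (-1) = -17, y = 14 + (2) = 16 — first mismatch against the record.
First deviation found at step 6; the corrected entry is x = -17.

step 6, x = -17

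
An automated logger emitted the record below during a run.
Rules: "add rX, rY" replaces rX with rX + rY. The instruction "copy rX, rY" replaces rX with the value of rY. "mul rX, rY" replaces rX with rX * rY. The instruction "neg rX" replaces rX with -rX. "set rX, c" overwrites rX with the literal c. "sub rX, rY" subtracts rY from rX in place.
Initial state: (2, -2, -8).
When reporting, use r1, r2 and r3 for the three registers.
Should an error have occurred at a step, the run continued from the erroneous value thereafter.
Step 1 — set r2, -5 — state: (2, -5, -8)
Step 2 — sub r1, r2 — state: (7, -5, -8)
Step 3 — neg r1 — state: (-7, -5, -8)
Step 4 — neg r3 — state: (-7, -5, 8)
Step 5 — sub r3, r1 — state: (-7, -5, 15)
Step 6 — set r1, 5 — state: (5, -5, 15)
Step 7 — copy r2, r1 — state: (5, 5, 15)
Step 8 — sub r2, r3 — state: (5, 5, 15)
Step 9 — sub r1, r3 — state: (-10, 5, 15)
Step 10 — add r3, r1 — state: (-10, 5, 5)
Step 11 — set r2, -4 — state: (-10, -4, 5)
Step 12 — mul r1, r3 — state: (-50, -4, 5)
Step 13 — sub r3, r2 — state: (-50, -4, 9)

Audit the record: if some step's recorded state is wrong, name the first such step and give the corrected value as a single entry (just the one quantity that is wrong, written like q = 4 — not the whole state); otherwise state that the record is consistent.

Recomputing the run from the initial state:
step 1: r1 = 2, r2 = -5, r3 = -8
step 2: r1 = 7, r2 = -5, r3 = -8
step 3: r1 = -7, r2 = -5, r3 = -8
step 4: r1 = -7, r2 = -5, r3 = 8
step 5: r1 = -7, r2 = -5, r3 = 15
step 6: r1 = 5, r2 = -5, r3 = 15
step 7: r1 = 5, r2 = 5, r3 = 15
step 8: r1 = 5, r2 = -10, r3 = 15
step 9: r1 = -10, r2 = -10, r3 = 15
step 10: r1 = -10, r2 = -10, r3 = 5
step 11: r1 = -10, r2 = -4, r3 = 5
step 12: r1 = -50, r2 = -4, r3 = 5
step 13: r1 = -50, r2 = -4, r3 = 9
The first disagreement with the record is at step 8, where the value should be r2 = -10.

step 8, r2 = -10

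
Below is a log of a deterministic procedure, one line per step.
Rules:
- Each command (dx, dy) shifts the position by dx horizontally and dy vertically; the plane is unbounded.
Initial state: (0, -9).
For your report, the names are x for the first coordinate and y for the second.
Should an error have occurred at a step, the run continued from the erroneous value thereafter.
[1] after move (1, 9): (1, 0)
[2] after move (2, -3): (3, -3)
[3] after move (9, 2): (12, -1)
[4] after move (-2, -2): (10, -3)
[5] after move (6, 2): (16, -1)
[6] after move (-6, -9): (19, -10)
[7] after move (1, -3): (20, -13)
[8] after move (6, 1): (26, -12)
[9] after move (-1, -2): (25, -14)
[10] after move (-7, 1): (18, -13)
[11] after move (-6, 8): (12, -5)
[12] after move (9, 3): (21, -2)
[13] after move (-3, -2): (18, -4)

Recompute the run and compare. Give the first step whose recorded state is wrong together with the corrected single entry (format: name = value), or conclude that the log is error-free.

step 6, x = 10

Recomputing the run from the initial state:
step 1: x = 1, y = 0
step 2: x = 3, y = -3
step 3: x = 12, y = -1
step 4: x = 10, y = -3
step 5: x = 16, y = -1
step 6: x = 10, y = -10
step 7: x = 11, y = -13
step 8: x = 17, y = -12
step 9: x = 16, y = -14
step 10: x = 9, y = -13
step 11: x = 3, y = -5
step 12: x = 12, y = -2
step 13: x = 9, y = -4
The first disagreement with the log is at step 6, where the value should be x = 10.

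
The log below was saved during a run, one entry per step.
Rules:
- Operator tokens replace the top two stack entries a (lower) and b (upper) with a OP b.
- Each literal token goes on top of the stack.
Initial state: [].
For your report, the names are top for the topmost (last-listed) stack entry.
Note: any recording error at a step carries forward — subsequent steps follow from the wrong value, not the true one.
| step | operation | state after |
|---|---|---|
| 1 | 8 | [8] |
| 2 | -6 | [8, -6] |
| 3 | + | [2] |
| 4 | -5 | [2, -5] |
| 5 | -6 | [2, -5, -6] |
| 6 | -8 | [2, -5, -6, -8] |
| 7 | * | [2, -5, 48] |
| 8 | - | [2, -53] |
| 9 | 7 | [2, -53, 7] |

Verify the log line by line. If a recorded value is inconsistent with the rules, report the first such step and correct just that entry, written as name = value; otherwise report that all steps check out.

1. push 8: top = 8 (confirmed correct)
2. push -6: top = -6 (consistent with the log)
3. 8 + -6 = 2 (checks out)
4. push -5: top = -5 (checks out)
5. push -6: top = -6 (verified)
6. push -8: top = -8 (verified)
7. -6 * -8 = 48 (checks out)
8. -5 - 48 = -53 (same as recorded)
9. push 7: top = 7 (no discrepancy)
All steps check out; nothing to correct.

no error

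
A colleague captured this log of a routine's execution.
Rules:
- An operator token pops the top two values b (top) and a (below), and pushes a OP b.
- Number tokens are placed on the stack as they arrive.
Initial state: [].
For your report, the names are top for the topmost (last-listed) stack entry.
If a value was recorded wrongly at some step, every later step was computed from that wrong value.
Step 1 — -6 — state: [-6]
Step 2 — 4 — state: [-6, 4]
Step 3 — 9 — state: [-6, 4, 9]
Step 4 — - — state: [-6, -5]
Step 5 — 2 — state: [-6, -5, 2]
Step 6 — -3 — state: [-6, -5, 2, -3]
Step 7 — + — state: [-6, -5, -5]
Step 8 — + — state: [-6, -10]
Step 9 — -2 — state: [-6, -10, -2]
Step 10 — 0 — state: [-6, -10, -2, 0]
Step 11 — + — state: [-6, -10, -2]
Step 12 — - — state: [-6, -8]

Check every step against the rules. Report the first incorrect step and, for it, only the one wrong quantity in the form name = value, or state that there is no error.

step 7, top = -1

Recomputing the run from the initial state:
step 1: [-6]
step 2: [-6, 4]
step 3: [-6, 4, 9]
step 4: [-6, -5]
step 5: [-6, -5, 2]
step 6: [-6, -5, 2, -3]
step 7: [-6, -5, -1]
step 8: [-6, -6]
step 9: [-6, -6, -2]
step 10: [-6, -6, -2, 0]
step 11: [-6, -6, -2]
step 12: [-6, -4]
The first disagreement with the log is at step 7, where the value should be top = -1.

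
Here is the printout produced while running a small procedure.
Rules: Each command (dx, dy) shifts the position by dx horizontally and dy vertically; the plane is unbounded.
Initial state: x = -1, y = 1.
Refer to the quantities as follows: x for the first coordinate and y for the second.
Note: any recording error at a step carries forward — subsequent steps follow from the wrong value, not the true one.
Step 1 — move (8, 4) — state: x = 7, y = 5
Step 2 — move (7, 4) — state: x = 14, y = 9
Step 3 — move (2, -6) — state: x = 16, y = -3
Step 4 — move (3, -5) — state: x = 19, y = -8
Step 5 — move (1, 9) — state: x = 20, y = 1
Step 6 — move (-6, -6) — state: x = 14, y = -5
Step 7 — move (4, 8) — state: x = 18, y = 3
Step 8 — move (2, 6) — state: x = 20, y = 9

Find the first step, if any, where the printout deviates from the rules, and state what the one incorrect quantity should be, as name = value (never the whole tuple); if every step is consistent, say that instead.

step 3, y = 3

1. x = -1 + (8) = 7, y = 1 + (4) = 5 (in agreement)
2. x = 7 + (7) = 14, y = 5 + (4) = 9 (exactly as logged)
3. x = 14 + (2) = 16, y = 9 + (-6) = 3 (the entry is off here)
Conclusion: step 3 carries the first error; the entry should be y = 3.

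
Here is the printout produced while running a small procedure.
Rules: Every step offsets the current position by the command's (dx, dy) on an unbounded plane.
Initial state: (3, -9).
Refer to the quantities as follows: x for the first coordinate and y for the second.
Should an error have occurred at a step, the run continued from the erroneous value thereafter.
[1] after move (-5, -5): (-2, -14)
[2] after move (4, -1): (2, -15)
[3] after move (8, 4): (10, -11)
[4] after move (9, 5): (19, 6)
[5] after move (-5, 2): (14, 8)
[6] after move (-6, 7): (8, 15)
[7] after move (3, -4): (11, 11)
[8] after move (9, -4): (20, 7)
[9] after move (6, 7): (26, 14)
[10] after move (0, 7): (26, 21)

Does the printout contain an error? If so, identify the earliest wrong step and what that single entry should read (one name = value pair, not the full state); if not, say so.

Recomputing the run from the initial state:
step 1: x = -2, y = -14
step 2: x = 2, y = -15
step 3: x = 10, y = -11
step 4: x = 19, y = -6
step 5: x = 14, y = -4
step 6: x = 8, y = 3
step 7: x = 11, y = -1
step 8: x = 20, y = -5
step 9: x = 26, y = 2
step 10: x = 26, y = 9
The first disagreement with the printout is at step 4, where the value should be y = -6.

step 4, y = -6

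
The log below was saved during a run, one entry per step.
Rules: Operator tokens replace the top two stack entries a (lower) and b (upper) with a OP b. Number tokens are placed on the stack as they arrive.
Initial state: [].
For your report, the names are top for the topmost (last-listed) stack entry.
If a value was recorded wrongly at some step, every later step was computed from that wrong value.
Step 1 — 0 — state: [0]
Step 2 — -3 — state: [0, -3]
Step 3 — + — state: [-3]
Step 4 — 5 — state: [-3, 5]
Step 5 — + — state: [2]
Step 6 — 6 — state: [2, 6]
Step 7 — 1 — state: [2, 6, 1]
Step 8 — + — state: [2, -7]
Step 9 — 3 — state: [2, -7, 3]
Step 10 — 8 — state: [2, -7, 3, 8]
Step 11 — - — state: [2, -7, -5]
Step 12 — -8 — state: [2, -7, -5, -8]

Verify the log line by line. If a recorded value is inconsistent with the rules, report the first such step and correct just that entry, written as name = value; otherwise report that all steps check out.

step 8, top = 7

step 1: push 0: top = 0 -> confirmed correct
step 2: push -3: top = -3 -> exactly as logged
step 3: 0 + -3 = -3 -> agrees with the log
step 4: push 5: top = 5 -> no discrepancy
step 5: -3 + 5 = 2 -> agrees with the log
step 6: push 6: top = 6 -> agrees with the log
step 7: push 1: top = 1 -> matches
step 8: 6 + 1 = 7 -> this is not what the log shows
First incorrect step: 8; the correct value is top = 7.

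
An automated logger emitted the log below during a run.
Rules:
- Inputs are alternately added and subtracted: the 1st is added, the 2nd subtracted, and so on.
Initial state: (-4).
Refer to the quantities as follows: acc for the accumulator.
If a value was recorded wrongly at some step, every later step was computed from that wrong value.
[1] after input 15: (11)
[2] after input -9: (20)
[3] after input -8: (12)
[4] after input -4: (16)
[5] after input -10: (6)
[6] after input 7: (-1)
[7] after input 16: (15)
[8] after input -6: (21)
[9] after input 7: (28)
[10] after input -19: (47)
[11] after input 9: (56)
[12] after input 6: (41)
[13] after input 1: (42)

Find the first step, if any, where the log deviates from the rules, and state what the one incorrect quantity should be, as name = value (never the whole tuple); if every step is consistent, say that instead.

step 12, acc = 50

Recomputing the run from the initial state:
step 1: acc = 11
step 2: acc = 20
step 3: acc = 12
step 4: acc = 16
step 5: acc = 6
step 6: acc = -1
step 7: acc = 15
step 8: acc = 21
step 9: acc = 28
step 10: acc = 47
step 11: acc = 56
step 12: acc = 50
step 13: acc = 51
The first disagreement with the log is at step 12, where the value should be acc = 50.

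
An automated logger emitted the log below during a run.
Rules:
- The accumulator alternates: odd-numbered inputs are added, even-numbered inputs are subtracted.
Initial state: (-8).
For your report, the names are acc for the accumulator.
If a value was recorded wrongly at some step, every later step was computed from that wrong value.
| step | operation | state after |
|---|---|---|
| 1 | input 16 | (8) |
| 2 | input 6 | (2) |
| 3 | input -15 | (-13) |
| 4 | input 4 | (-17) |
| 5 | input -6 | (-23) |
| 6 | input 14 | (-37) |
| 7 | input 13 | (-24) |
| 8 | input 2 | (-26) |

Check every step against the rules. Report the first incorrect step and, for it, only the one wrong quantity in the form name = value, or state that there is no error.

Recomputing the run from the initial state:
step 1: acc = 8
step 2: acc = 2
step 3: acc = -13
step 4: acc = -17
step 5: acc = -23
step 6: acc = -37
step 7: acc = -24
step 8: acc = -26
This matches the log at every step.

no error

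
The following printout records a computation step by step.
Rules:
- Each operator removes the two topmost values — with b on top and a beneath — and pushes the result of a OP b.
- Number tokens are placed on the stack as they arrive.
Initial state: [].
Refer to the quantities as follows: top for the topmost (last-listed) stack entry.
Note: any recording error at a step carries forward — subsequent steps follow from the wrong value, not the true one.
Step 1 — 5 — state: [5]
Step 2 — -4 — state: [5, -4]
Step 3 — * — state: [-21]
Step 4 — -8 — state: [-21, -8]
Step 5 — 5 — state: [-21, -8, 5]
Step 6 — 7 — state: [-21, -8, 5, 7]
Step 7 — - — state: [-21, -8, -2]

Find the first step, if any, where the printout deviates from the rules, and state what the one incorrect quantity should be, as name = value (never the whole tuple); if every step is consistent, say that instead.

Step 1: push 5: top = 5 — agrees with the printout.
Step 2: push -4: top = -4 — consistent with the printout.
Step 3: 5 * -4 = -20 — first mismatch against the printout.
So the first discrepancy is step 3, where the right value is top = -20.

step 3, top = -20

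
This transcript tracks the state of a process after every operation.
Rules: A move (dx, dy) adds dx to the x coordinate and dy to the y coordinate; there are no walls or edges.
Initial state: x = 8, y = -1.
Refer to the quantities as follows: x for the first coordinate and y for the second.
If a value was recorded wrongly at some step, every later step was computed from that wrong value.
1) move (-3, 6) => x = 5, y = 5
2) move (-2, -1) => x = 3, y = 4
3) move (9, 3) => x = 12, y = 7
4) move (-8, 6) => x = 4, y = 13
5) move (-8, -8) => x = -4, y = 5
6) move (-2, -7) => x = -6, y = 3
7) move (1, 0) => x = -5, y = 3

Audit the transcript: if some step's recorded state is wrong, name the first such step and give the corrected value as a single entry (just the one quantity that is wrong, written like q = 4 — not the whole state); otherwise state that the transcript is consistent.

Recomputing the run from the initial state:
step 1: x = 5, y = 5
step 2: x = 3, y = 4
step 3: x = 12, y = 7
step 4: x = 4, y = 13
step 5: x = -4, y = 5
step 6: x = -6, y = -2
step 7: x = -5, y = -2
The first disagreement with the transcript is at step 6, where the value should be y = -2.

step 6, y = -2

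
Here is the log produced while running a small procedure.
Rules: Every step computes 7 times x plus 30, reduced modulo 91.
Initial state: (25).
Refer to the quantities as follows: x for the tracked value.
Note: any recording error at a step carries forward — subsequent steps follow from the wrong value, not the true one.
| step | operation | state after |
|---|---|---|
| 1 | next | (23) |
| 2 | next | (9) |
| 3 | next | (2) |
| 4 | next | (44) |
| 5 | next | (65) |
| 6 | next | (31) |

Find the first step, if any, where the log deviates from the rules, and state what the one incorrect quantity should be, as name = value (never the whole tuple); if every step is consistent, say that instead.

step 6, x = 30

Recomputing the run from the initial state:
step 1: x = 23
step 2: x = 9
step 3: x = 2
step 4: x = 44
step 5: x = 65
step 6: x = 30
The first disagreement with the log is at step 6, where the value should be x = 30.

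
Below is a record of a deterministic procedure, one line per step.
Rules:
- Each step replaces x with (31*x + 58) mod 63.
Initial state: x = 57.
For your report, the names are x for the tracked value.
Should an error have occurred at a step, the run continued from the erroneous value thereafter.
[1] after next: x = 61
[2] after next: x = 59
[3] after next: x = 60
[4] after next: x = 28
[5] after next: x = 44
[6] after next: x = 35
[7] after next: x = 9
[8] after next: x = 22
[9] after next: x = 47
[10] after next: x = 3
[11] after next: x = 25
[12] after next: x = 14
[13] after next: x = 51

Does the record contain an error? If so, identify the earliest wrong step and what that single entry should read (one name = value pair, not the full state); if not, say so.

step 6, x = 36

step 1: x = (31*57 + 58) mod 63 = 61 -> consistent with the record
step 2: x = (31*61 + 58) mod 63 = 59 -> consistent with the record
step 3: x = (31*59 + 58) mod 63 = 60 -> no discrepancy
step 4: x = (31*60 + 58) mod 63 = 28 -> checks out
step 5: x = (31*28 + 58) mod 63 = 44 -> exactly as logged
step 6: x = (31*44 + 58) mod 63 = 36 -> the record disagrees here
So the first discrepancy is step 6, where the right value is x = 36.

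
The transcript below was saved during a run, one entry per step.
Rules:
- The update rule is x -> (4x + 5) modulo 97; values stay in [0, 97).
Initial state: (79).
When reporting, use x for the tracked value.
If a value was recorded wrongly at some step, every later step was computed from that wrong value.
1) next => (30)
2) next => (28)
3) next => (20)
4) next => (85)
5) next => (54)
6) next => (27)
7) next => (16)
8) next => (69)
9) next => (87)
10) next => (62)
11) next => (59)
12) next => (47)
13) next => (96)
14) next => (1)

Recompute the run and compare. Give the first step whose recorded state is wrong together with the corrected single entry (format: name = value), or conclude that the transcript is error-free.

no error

1. x = (4*79 + 5) mod 97 = 30 (consistent with the transcript)
2. x = (4*30 + 5) mod 97 = 28 (checks out)
3. x = (4*28 + 5) mod 97 = 20 (confirmed correct)
4. x = (4*20 + 5) mod 97 = 85 (verified)
5. x = (4*85 + 5) mod 97 = 54 (checks out)
6. x = (4*54 + 5) mod 97 = 27 (checks out)
7. x = (4*27 + 5) mod 97 = 16 (consistent with the transcript)
8. x = (4*16 + 5) mod 97 = 69 (checks out)
9. x = (4*69 + 5) mod 97 = 87 (same as recorded)
10. x = (4*87 + 5) mod 97 = 62 (verified)
11. x = (4*62 + 5) mod 97 = 59 (matches)
12. x = (4*59 + 5) mod 97 = 47 (no discrepancy)
13. x = (4*47 + 5) mod 97 = 96 (no discrepancy)
14. x = (4*96 + 5) mod 97 = 1 (consistent with the transcript)
All entries verified; no error found.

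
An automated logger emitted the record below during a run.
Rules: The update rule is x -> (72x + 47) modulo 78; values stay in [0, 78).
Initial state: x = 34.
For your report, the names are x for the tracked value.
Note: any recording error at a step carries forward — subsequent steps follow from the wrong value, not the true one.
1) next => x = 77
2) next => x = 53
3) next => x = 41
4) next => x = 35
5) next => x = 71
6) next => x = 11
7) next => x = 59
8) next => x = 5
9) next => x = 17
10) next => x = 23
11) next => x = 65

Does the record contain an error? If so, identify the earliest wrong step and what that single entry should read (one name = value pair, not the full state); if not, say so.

no error

Step 1: x = (72*34 + 47) mod 78 = 77 — exactly as logged.
Step 2: x = (72*77 + 47) mod 78 = 53 — matches.
Step 3: x = (72*53 + 47) mod 78 = 41 — exactly as logged.
Step 4: x = (72*41 + 47) mod 78 = 35 — consistent with the record.
Step 5: x = (72*35 + 47) mod 78 = 71 — checks out.
Step 6: x = (72*71 + 47) mod 78 = 11 — matches.
Step 7: x = (72*11 + 47) mod 78 = 59 — checks out.
Step 8: x = (72*59 + 47) mod 78 = 5 — confirmed correct.
Step 9: x = (72*5 + 47) mod 78 = 17 — in agreement.
Step 10: x = (72*17 + 47) mod 78 = 23 — consistent with the record.
Step 11: x = (72*23 + 47) mod 78 = 65 — same as recorded.
Every step is consistent.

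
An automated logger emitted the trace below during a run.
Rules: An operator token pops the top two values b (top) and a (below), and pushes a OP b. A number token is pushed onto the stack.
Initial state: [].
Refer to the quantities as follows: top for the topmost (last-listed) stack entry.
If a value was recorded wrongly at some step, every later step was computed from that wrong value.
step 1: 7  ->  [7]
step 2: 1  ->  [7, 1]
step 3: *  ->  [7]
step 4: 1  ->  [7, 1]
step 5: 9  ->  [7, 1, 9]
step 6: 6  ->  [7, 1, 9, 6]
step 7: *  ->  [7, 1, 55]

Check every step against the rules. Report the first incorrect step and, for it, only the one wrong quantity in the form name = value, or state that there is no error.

step 7, top = 54

Step 1: push 7: top = 7 — in agreement.
Step 2: push 1: top = 1 — exactly as logged.
Step 3: 7 * 1 = 7 — matches.
Step 4: push 1: top = 1 — exactly as logged.
Step 5: push 9: top = 9 — exactly as logged.
Step 6: push 6: top = 6 — confirmed correct.
Step 7: 9 * 6 = 54 — a discrepancy with the trace.
The earliest wrong entry is at step 7: it should read top = 54.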